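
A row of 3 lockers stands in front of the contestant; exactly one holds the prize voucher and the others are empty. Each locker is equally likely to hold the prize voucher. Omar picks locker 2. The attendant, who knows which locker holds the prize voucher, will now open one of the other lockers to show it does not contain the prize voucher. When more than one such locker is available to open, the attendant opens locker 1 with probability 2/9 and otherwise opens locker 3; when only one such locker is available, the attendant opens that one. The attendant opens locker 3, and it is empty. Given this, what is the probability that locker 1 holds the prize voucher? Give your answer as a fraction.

9/16

Consider each possible location of the prize voucher in turn.
If it is in locker 1 (prior 1/3): only locker 3 is available, probability 1; weight (1/3)·1 = 1/3.
If it is in locker 2 (prior 1/3): locker 1 is available but not opened, probability 7/9; weight (1/3)·(7/9) = 7/27.
If it is in locker 3 (prior 1/3): the attendant opened locker 3, so this case is ruled out; weight (1/3)·0 = 0.
The weights sum to 16/27.
So P(the prize voucher in locker 1 | the attendant opened locker 3) = (1/3) / (16/27) = 9/16.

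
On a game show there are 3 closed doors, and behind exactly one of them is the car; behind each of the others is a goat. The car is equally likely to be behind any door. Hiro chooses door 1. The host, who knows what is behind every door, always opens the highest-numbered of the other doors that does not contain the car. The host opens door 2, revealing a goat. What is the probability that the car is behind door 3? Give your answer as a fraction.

1

Apply Bayes' rule, conditioning on where the car actually is.
If it is behind door 1 (prior 1/3): the host would have opened door 3 instead, probability 0; weight (1/3)·0 = 0.
If it is behind door 2 (prior 1/3): the host opened door 2, so this case is ruled out; weight (1/3)·0 = 0.
If it is behind door 3 (prior 1/3): door 2 is the highest-numbered option available, probability 1; weight (1/3)·1 = 1/3.
The weights sum to 1/3.
So P(the car behind door 3 | the host opened door 2) = (1/3) / (1/3) = 1.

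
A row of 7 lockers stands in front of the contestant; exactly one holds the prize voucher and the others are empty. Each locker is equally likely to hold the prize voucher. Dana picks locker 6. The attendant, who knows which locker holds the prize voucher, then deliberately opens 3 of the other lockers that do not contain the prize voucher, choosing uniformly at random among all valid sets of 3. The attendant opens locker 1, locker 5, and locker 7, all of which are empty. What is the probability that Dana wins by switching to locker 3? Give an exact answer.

Consider each possible location of the prize voucher in turn.
If it is in any of lockers 1, 5, and 7 (prior 1/7 each): that locker was opened and seen not to hold the prize — ruled out; weight (1/7)·0 = 0 each.
If it is in any of lockers 2, 3, and 4 (prior 1/7 each): the attendant has 10 equally likely choices, so probability 1/10; weight (1/7)·(1/10) = 1/70 each.
If it is in locker 6 (prior 1/7): the attendant has 20 equally likely choices, so probability 1/20; weight (1/7)·(1/20) = 1/140.
The weights sum to 1/20.
So P(the prize voucher in locker 3 | the attendant opened locker 1, locker 5, and locker 7) = (1/70) / (1/20) = 2/7.

2/7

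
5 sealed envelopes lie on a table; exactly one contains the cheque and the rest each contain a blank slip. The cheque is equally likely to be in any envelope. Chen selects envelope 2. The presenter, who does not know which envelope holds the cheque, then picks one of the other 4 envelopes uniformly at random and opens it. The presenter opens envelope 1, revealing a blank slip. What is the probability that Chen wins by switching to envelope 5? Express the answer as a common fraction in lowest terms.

Because the presenter chose which envelope to open without knowing where the cheque is, the choice is independent of the prize location. Learning that envelope 1 does not hold the cheque simply rules out that one location and leaves the remaining 4 envelopes still equally likely by symmetry.
So P(the cheque in envelope 5) = 1/4.

1/4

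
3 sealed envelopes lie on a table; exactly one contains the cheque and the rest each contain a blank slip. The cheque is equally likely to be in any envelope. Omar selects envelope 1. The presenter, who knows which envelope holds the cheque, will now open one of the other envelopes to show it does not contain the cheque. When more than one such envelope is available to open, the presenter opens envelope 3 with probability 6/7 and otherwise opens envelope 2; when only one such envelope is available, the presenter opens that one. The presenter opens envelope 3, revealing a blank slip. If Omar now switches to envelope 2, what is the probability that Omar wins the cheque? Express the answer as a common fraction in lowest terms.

Condition on the true location of the cheque.
If it is in envelope 1 (prior 1/3): envelope 3 is available, opened with probability 6/7; weight (1/3)·(6/7) = 2/7.
If it is in envelope 2 (prior 1/3): only envelope 3 is available, probability 1; weight (1/3)·1 = 1/3.
If it is in envelope 3 (prior 1/3): the presenter opened envelope 3, so this case is ruled out; weight (1/3)·0 = 0.
The weights sum to 13/21.
So P(the cheque in envelope 2 | the presenter opened envelope 3) = (1/3) / (13/21) = 7/13.

7/13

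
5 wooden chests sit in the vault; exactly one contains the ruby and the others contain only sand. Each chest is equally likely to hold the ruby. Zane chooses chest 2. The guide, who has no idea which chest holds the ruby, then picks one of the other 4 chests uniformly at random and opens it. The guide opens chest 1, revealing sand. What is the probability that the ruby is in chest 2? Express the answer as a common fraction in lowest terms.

Because the guide chose which chest to open without knowing where the ruby is, the choice is independent of the prize location. Learning that chest 1 does not hold the ruby simply rules out that one location and leaves the remaining 4 chests still equally likely by symmetry.
So P(the ruby in chest 2) = 1/4.

1/4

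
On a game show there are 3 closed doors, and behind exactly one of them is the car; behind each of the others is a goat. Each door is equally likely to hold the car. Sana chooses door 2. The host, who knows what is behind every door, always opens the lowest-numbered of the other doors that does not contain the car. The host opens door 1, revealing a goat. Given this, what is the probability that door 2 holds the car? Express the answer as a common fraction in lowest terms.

1/2

Condition on the true location of the car.
If it is behind door 1 (prior 1/3): the host opened door 1, so this case is ruled out; weight (1/3)·0 = 0.
If it is behind either of doors 2 and 3 (prior 1/3 each): door 1 is the lowest-numbered option available, probability 1; weight (1/3)·1 = 1/3 each.
The weights sum to 2/3.
So P(the car behind door 2 | the host opened door 1) = (1/3) / (2/3) = 1/2.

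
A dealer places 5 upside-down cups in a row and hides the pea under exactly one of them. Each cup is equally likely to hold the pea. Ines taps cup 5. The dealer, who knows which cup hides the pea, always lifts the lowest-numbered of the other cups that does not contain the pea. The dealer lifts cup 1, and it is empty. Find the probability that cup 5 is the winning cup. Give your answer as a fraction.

Consider each possible location of the pea in turn.
If it is under cup 1 (prior 1/5): the dealer opened cup 1, so this case is ruled out; weight (1/5)·0 = 0.
If it is under any of cups 2, 3, 4, and 5 (prior 1/5 each): cup 1 is the lowest-numbered option available, probability 1; weight (1/5)·1 = 1/5 each.
The weights sum to 4/5.
So P(the pea under cup 5 | the dealer opened cup 1) = (1/5) / (4/5) = 1/4.

1/4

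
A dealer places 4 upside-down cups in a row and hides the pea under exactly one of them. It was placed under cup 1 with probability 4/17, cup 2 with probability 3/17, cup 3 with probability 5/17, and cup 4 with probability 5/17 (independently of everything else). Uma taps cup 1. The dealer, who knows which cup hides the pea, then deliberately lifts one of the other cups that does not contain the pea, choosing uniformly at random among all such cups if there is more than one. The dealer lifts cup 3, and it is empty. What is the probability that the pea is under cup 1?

Consider each possible location of the pea in turn.
If it is under cup 1 (prior 4/17): the dealer has 3 equally likely choices, so probability 1/3; weight (4/17)·(1/3) = 4/51.
If it is under cup 2 (prior 3/17): the dealer has 2 equally likely choices, so probability 1/2; weight (3/17)·(1/2) = 3/34.
If it is under cup 3 (prior 5/17): the dealer opened cup 3, so this case is ruled out; weight (5/17)·0 = 0.
If it is under cup 4 (prior 5/17): the dealer has 2 equally likely choices, so probability 1/2; weight (5/17)·(1/2) = 5/34.
The weights sum to 16/51.
So P(the pea under cup 1 | the dealer opened cup 3) = (4/51) / (16/51) = 1/4.

1/4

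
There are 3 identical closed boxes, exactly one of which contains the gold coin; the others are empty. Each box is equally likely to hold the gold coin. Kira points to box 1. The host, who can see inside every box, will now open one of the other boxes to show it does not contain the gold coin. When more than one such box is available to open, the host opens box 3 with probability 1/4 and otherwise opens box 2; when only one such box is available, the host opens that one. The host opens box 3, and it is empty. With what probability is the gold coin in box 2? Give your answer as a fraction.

4/5

Condition on the true location of the gold coin.
If it is in box 1 (prior 1/3): box 3 is available, opened with probability 1/4; weight (1/3)·(1/4) = 1/12.
If it is in box 2 (prior 1/3): only box 3 is available, probability 1; weight (1/3)·1 = 1/3.
If it is in box 3 (prior 1/3): the host opened box 3, so this case is ruled out; weight (1/3)·0 = 0.
The weights sum to 5/12.
So P(the gold coin in box 2 | the host opened box 3) = (1/3) / (5/12) = 4/5.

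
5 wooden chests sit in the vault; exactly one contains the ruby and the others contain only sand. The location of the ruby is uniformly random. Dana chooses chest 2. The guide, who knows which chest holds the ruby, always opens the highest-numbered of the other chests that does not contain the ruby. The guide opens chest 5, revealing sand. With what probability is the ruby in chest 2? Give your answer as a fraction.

1/4

Apply Bayes' rule, conditioning on where the ruby actually is.
If it is in any of chests 1, 2, 3, and 4 (prior 1/5 each): chest 5 is the highest-numbered option available, probability 1; weight (1/5)·1 = 1/5 each.
If it is in chest 5 (prior 1/5): the guide opened chest 5, so this case is ruled out; weight (1/5)·0 = 0.
The weights sum to 4/5.
So P(the ruby in chest 2 | the guide opened chest 5) = (1/5) / (4/5) = 1/4.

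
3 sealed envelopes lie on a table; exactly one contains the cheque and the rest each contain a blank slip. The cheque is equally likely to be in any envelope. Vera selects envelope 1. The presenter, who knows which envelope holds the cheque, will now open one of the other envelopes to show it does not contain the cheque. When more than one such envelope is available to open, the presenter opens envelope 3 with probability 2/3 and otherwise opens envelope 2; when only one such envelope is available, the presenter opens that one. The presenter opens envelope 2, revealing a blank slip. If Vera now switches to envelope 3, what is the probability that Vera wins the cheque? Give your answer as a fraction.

3/4

Consider each possible location of the cheque in turn.
If it is in envelope 1 (prior 1/3): envelope 3 is available but not opened, probability 1/3; weight (1/3)·(1/3) = 1/9.
If it is in envelope 2 (prior 1/3): the presenter opened envelope 2, so this case is ruled out; weight (1/3)·0 = 0.
If it is in envelope 3 (prior 1/3): only envelope 2 is available, probability 1; weight (1/3)·1 = 1/3.
The weights sum to 4/9.
So P(the cheque in envelope 3 | the presenter opened envelope 2) = (1/3) / (4/9) = 3/4.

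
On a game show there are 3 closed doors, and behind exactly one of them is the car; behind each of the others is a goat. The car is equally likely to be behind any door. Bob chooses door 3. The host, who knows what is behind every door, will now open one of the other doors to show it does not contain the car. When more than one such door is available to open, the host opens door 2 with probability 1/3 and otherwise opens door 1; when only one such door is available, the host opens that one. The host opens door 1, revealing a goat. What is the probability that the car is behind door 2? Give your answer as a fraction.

3/5

Apply Bayes' rule, conditioning on where the car actually is.
If it is behind door 1 (prior 1/3): the host opened door 1, so this case is ruled out; weight (1/3)·0 = 0.
If it is behind door 2 (prior 1/3): only door 1 is available, probability 1; weight (1/3)·1 = 1/3.
If it is behind door 3 (prior 1/3): door 2 is available but not opened, probability 2/3; weight (1/3)·(2/3) = 2/9.
The weights sum to 5/9.
So P(the car behind door 2 | the host opened door 1) = (1/3) / (5/9) = 3/5.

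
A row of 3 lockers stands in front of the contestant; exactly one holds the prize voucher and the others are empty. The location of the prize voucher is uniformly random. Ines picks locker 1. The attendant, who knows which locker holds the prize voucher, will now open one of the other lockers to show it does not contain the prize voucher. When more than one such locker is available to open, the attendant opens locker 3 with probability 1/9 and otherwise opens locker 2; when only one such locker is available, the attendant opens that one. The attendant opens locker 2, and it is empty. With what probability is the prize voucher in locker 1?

Apply Bayes' rule, conditioning on where the prize voucher actually is.
If it is in locker 1 (prior 1/3): locker 3 is available but not opened, probability 8/9; weight (1/3)·(8/9) = 8/27.
If it is in locker 2 (prior 1/3): the attendant opened locker 2, so this case is ruled out; weight (1/3)·0 = 0.
If it is in locker 3 (prior 1/3): only locker 2 is available, probability 1; weight (1/3)·1 = 1/3.
The weights sum to 17/27.
So P(the prize voucher in locker 1 | the attendant opened locker 2) = (8/27) / (17/27) = 8/17.

8/17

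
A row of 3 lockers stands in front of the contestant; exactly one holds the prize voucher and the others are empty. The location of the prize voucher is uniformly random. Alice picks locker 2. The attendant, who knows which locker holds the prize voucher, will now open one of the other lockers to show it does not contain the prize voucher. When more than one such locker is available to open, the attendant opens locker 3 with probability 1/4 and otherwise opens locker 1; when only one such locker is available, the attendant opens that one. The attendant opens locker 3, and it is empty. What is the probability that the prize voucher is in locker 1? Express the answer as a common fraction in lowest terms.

Apply Bayes' rule, conditioning on where the prize voucher actually is.
If it is in locker 1 (prior 1/3): only locker 3 is available, probability 1; weight (1/3)·1 = 1/3.
If it is in locker 2 (prior 1/3): locker 3 is available, opened with probability 1/4; weight (1/3)·(1/4) = 1/12.
If it is in locker 3 (prior 1/3): the attendant opened locker 3, so this case is ruled out; weight (1/3)·0 = 0.
The weights sum to 5/12.
So P(the prize voucher in locker 1 | the attendant opened locker 3) = (1/3) / (5/12) = 4/5.

4/5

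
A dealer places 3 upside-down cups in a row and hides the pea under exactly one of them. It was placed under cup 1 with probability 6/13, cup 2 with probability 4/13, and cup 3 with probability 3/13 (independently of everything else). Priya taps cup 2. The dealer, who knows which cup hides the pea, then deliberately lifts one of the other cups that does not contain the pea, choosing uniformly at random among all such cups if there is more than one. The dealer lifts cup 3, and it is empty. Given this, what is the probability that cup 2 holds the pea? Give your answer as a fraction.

Apply Bayes' rule, conditioning on where the pea actually is.
If it is under cup 1 (prior 6/13): the dealer has no choice, probability 1; weight (6/13)·1 = 6/13.
If it is under cup 2 (prior 4/13): the dealer has 2 equally likely choices, so probability 1/2; weight (4/13)·(1/2) = 2/13.
If it is under cup 3 (prior 3/13): the dealer opened cup 3, so this case is ruled out; weight (3/13)·0 = 0.
The weights sum to 8/13.
So P(the pea under cup 2 | the dealer opened cup 3) = (2/13) / (8/13) = 1/4.

1/4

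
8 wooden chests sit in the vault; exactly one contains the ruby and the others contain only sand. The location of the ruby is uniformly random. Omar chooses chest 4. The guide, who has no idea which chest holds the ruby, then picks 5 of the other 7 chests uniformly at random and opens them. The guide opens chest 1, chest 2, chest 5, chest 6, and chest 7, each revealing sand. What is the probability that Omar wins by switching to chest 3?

1/3

Apply Bayes' rule, conditioning on where the ruby actually is.
If it is in any of chests 1, 2, 5, 6, and 7 (prior 1/8 each): that chest was opened and seen not to hold the prize — ruled out; weight (1/8)·0 = 0 each.
If it is in any of chests 3, 4, and 8 (prior 1/8 each): the guide picks exactly this set with probability 1/21 regardless, and none is the prize; weight (1/8)·(1/21) = 1/168 each.
The weights sum to 1/56.
So P(the ruby in chest 3 | the guide opened chest 1, chest 2, chest 5, chest 6, and chest 7) = (1/168) / (1/56) = 1/3.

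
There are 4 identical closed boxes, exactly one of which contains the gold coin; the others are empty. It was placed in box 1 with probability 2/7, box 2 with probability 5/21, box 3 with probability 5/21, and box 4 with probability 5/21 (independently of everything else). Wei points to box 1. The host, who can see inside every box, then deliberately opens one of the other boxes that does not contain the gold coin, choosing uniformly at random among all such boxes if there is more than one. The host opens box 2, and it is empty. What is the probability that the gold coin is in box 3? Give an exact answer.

5/14

Condition on the true location of the gold coin.
If it is in box 1 (prior 2/7): the host has 3 equally likely choices, so probability 1/3; weight (2/7)·(1/3) = 2/21.
If it is in box 2 (prior 5/21): the host opened box 2, so this case is ruled out; weight (5/21)·0 = 0.
If it is in either of boxes 3 and 4 (prior 5/21 each): the host has 2 equally likely choices, so probability 1/2; weight (5/21)·(1/2) = 5/42 each.
The weights sum to 1/3.
So P(the gold coin in box 3 | the host opened box 2) = (5/42) / (1/3) = 5/14.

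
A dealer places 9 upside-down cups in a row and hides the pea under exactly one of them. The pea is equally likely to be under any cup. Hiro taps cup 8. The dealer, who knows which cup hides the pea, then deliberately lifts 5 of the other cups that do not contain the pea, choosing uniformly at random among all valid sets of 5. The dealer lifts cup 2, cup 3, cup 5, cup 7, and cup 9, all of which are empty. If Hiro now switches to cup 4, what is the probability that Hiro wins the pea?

8/27

Condition on the true location of the pea.
If it is under any of cups 1, 4, and 6 (prior 1/9 each): the dealer has 21 equally likely choices, so probability 1/21; weight (1/9)·(1/21) = 1/189 each.
If it is under any of cups 2, 3, 5, 7, and 9 (prior 1/9 each): that cup was opened and seen not to hold the prize — ruled out; weight (1/9)·0 = 0 each.
If it is under cup 8 (prior 1/9): the dealer has 56 equally likely choices, so probability 1/56; weight (1/9)·(1/56) = 1/504.
The weights sum to 1/56.
So P(the pea under cup 4 | the dealer opened cup 2, cup 3, cup 5, cup 7, and cup 9) = (1/189) / (1/56) = 8/27.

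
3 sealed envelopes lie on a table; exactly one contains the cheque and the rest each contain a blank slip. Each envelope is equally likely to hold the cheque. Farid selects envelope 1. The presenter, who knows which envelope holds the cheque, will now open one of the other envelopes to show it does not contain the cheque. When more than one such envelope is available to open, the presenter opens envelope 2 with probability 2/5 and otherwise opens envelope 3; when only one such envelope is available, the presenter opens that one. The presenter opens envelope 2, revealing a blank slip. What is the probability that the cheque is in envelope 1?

2/7

Consider each possible location of the cheque in turn.
If it is in envelope 1 (prior 1/3): envelope 2 is available, opened with probability 2/5; weight (1/3)·(2/5) = 2/15.
If it is in envelope 2 (prior 1/3): the presenter opened envelope 2, so this case is ruled out; weight (1/3)·0 = 0.
If it is in envelope 3 (prior 1/3): only envelope 2 is available, probability 1; weight (1/3)·1 = 1/3.
The weights sum to 7/15.
So P(the cheque in envelope 1 | the presenter opened envelope 2) = (2/15) / (7/15) = 2/7.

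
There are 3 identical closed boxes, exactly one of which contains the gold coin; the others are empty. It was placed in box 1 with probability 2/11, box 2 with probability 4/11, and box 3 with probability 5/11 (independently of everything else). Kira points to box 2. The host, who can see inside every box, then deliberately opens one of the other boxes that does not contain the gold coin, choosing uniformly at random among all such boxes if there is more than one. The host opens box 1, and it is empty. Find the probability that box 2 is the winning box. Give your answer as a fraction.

Apply Bayes' rule, conditioning on where the gold coin actually is.
If it is in box 1 (prior 2/11): the host opened box 1, so this case is ruled out; weight (2/11)·0 = 0.
If it is in box 2 (prior 4/11): the host has 2 equally likely choices, so probability 1/2; weight (4/11)·(1/2) = 2/11.
If it is in box 3 (prior 5/11): the host has no choice, probability 1; weight (5/11)·1 = 5/11.
The weights sum to 7/11.
So P(the gold coin in box 2 | the host opened box 1) = (2/11) / (7/11) = 2/7.

2/7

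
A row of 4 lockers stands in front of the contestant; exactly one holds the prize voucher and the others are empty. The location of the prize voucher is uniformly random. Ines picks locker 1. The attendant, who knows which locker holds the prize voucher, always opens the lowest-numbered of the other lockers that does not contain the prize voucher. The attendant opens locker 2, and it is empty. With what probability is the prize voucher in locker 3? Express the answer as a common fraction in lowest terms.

Condition on the true location of the prize voucher.
If it is in any of lockers 1, 3, and 4 (prior 1/4 each): locker 2 is the lowest-numbered option available, probability 1; weight (1/4)·1 = 1/4 each.
If it is in locker 2 (prior 1/4): the attendant opened locker 2, so this case is ruled out; weight (1/4)·0 = 0.
The weights sum to 3/4.
So P(the prize voucher in locker 3 | the attendant opened locker 2) = (1/4) / (3/4) = 1/3.

1/3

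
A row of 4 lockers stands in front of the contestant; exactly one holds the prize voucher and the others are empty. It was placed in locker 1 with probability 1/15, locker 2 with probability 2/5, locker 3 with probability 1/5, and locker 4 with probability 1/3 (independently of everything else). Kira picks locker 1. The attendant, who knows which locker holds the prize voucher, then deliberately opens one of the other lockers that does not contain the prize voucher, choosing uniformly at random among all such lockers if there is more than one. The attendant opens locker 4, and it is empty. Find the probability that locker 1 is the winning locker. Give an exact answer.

2/29

Apply Bayes' rule, conditioning on where the prize voucher actually is.
If it is in locker 1 (prior 1/15): the attendant has 3 equally likely choices, so probability 1/3; weight (1/15)·(1/3) = 1/45.
If it is in locker 2 (prior 2/5): the attendant has 2 equally likely choices, so probability 1/2; weight (2/5)·(1/2) = 1/5.
If it is in locker 3 (prior 1/5): the attendant has 2 equally likely choices, so probability 1/2; weight (1/5)·(1/2) = 1/10.
If it is in locker 4 (prior 1/3): the attendant opened locker 4, so this case is ruled out; weight (1/3)·0 = 0.
The weights sum to 29/90.
So P(the prize voucher in locker 1 | the attendant opened locker 4) = (1/45) / (29/90) = 2/29.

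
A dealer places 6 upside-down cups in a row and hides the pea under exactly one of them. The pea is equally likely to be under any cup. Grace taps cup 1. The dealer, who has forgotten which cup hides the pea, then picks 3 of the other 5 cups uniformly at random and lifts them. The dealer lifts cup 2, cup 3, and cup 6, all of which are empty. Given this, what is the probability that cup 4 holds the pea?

1/3

Because the dealer chose which cups to lift without knowing where the pea is, the choice is independent of the prize location. Learning that none of the 3 opened cups holds the pea simply rules out those 3 locations and leaves the remaining 3 cups still equally likely by symmetry.
So P(the pea under cup 4) = 1/3.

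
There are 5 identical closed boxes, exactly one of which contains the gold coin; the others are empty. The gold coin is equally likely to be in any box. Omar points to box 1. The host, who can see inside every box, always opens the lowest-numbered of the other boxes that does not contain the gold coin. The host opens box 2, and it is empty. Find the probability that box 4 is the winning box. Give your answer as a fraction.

1/4

Consider each possible location of the gold coin in turn.
If it is in any of boxes 1, 3, 4, and 5 (prior 1/5 each): box 2 is the lowest-numbered option available, probability 1; weight (1/5)·1 = 1/5 each.
If it is in box 2 (prior 1/5): the host opened box 2, so this case is ruled out; weight (1/5)·0 = 0.
The weights sum to 4/5.
So P(the gold coin in box 4 | the host opened box 2) = (1/5) / (4/5) = 1/4.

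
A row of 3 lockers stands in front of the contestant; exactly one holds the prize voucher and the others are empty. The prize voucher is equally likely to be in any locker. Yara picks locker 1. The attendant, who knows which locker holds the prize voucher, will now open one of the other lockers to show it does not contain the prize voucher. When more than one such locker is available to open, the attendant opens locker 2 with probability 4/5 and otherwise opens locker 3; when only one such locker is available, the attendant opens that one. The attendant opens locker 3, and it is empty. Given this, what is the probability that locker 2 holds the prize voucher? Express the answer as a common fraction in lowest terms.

5/6

Condition on the true location of the prize voucher.
If it is in locker 1 (prior 1/3): locker 2 is available but not opened, probability 1/5; weight (1/3)·(1/5) = 1/15.
If it is in locker 2 (prior 1/3): only locker 3 is available, probability 1; weight (1/3)·1 = 1/3.
If it is in locker 3 (prior 1/3): the attendant opened locker 3, so this case is ruled out; weight (1/3)·0 = 0.
The weights sum to 2/5.
So P(the prize voucher in locker 2 | the attendant opened locker 3) = (1/3) / (2/5) = 5/6.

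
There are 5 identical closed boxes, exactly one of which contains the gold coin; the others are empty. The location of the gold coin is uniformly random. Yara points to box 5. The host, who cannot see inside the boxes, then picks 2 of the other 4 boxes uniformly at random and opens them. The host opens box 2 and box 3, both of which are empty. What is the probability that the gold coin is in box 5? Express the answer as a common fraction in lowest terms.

Consider each possible location of the gold coin in turn.
If it is in any of boxes 1, 4, and 5 (prior 1/5 each): the host picks exactly this set with probability 1/6 regardless, and none is the prize; weight (1/5)·(1/6) = 1/30 each.
If it is in either of boxes 2 and 3 (prior 1/5 each): that box was opened and seen not to hold the prize — ruled out; weight (1/5)·0 = 0 each.
The weights sum to 1/10.
So P(the gold coin in box 5 | the host opened box 2 and box 3) = (1/30) / (1/10) = 1/3.

1/3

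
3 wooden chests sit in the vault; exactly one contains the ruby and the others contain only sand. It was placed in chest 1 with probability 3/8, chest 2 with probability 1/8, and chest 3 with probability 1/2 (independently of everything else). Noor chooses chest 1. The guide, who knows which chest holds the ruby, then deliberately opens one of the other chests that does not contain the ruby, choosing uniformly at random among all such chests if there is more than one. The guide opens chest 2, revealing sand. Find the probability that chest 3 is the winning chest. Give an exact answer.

8/11

Condition on the true location of the ruby.
If it is in chest 1 (prior 3/8): the guide has 2 equally likely choices, so probability 1/2; weight (3/8)·(1/2) = 3/16.
If it is in chest 2 (prior 1/8): the guide opened chest 2, so this case is ruled out; weight (1/8)·0 = 0.
If it is in chest 3 (prior 1/2): the guide has no choice, probability 1; weight (1/2)·1 = 1/2.
The weights sum to 11/16.
So P(the ruby in chest 3 | the guide opened chest 2) = (1/2) / (11/16) = 8/11.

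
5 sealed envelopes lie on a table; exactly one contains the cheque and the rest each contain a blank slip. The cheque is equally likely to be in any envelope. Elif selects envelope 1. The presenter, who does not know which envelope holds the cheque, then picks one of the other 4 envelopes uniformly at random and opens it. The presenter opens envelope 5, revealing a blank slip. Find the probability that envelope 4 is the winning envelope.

Because the presenter chose which envelope to open without knowing where the cheque is, the choice is independent of the prize location. Learning that envelope 5 does not hold the cheque simply rules out that one location and leaves the remaining 4 envelopes still equally likely by symmetry.
So P(the cheque in envelope 4) = 1/4.

1/4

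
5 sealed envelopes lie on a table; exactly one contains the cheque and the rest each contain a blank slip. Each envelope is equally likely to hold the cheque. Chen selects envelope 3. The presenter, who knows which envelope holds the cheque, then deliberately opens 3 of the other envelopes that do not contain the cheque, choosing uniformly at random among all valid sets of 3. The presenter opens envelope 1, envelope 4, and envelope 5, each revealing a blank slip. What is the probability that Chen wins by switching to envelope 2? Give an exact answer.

4/5

Condition on the true location of the cheque.
If it is in any of envelopes 1, 4, and 5 (prior 1/5 each): that envelope was opened and seen not to hold the prize — ruled out; weight (1/5)·0 = 0 each.
If it is in envelope 2 (prior 1/5): the presenter has no choice, probability 1; weight (1/5)·1 = 1/5.
If it is in envelope 3 (prior 1/5): the presenter has 4 equally likely choices, so probability 1/4; weight (1/5)·(1/4) = 1/20.
The weights sum to 1/4.
So P(the cheque in envelope 2 | the presenter opened envelope 1, envelope 4, and envelope 5) = (1/5) / (1/4) = 4/5.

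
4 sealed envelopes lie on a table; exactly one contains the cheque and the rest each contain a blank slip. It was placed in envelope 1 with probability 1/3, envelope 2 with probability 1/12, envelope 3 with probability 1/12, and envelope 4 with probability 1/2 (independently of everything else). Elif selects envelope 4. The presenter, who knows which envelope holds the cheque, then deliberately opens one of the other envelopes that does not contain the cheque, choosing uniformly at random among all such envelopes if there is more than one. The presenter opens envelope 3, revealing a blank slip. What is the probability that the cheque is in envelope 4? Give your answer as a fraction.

4/9

Consider each possible location of the cheque in turn.
If it is in envelope 1 (prior 1/3): the presenter has 2 equally likely choices, so probability 1/2; weight (1/3)·(1/2) = 1/6.
If it is in envelope 2 (prior 1/12): the presenter has 2 equally likely choices, so probability 1/2; weight (1/12)·(1/2) = 1/24.
If it is in envelope 3 (prior 1/12): the presenter opened envelope 3, so this case is ruled out; weight (1/12)·0 = 0.
If it is in envelope 4 (prior 1/2): the presenter has 3 equally likely choices, so probability 1/3; weight (1/2)·(1/3) = 1/6.
The weights sum to 3/8.
So P(the cheque in envelope 4 | the presenter opened envelope 3) = (1/6) / (3/8) = 4/9.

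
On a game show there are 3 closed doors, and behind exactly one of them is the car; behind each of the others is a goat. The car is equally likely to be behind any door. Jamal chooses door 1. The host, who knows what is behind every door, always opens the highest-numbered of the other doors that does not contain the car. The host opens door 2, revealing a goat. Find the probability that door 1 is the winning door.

Condition on the true location of the car.
If it is behind door 1 (prior 1/3): the host would have opened door 3 instead, probability 0; weight (1/3)·0 = 0.
If it is behind door 2 (prior 1/3): the host opened door 2, so this case is ruled out; weight (1/3)·0 = 0.
If it is behind door 3 (prior 1/3): door 2 is the highest-numbered option available, probability 1; weight (1/3)·1 = 1/3.
The weights sum to 1/3.
So P(the car behind door 1 | the host opened door 2) = 0 / (1/3) = 0.

0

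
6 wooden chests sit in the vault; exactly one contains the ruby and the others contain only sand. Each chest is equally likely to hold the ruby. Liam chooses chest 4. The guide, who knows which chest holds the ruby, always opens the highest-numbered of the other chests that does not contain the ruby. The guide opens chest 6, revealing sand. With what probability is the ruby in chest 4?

1/5

Condition on the true location of the ruby.
If it is in any of chests 1, 2, 3, 4, and 5 (prior 1/6 each): chest 6 is the highest-numbered option available, probability 1; weight (1/6)·1 = 1/6 each.
If it is in chest 6 (prior 1/6): the guide opened chest 6, so this case is ruled out; weight (1/6)·0 = 0.
The weights sum to 5/6.
So P(the ruby in chest 4 | the guide opened chest 6) = (1/6) / (5/6) = 1/5.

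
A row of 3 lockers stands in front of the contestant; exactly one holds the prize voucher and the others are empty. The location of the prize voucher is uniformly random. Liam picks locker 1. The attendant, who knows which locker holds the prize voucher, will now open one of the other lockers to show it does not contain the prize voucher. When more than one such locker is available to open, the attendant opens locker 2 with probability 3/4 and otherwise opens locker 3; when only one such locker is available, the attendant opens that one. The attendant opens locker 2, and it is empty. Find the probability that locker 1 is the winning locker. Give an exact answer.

Consider each possible location of the prize voucher in turn.
If it is in locker 1 (prior 1/3): locker 2 is available, opened with probability 3/4; weight (1/3)·(3/4) = 1/4.
If it is in locker 2 (prior 1/3): the attendant opened locker 2, so this case is ruled out; weight (1/3)·0 = 0.
If it is in locker 3 (prior 1/3): only locker 2 is available, probability 1; weight (1/3)·1 = 1/3.
The weights sum to 7/12.
So P(the prize voucher in locker 1 | the attendant opened locker 2) = (1/4) / (7/12) = 3/7.

3/7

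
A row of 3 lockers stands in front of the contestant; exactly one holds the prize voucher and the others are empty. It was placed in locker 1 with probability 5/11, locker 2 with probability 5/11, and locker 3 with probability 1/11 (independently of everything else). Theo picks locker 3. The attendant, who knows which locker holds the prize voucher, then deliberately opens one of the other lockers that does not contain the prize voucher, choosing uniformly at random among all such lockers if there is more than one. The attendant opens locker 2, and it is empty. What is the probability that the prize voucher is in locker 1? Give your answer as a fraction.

10/11

Condition on the true location of the prize voucher.
If it is in locker 1 (prior 5/11): the attendant has no choice, probability 1; weight (5/11)·1 = 5/11.
If it is in locker 2 (prior 5/11): the attendant opened locker 2, so this case is ruled out; weight (5/11)·0 = 0.
If it is in locker 3 (prior 1/11): the attendant has 2 equally likely choices, so probability 1/2; weight (1/11)·(1/2) = 1/22.
The weights sum to 1/2.
So P(the prize voucher in locker 1 | the attendant opened locker 2) = (5/11) / (1/2) = 10/11.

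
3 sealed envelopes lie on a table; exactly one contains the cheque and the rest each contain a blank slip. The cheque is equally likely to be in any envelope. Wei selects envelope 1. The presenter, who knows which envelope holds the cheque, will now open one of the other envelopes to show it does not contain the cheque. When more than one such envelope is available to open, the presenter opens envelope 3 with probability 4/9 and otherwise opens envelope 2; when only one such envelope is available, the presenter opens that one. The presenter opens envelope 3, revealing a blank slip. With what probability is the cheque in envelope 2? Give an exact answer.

9/13

Consider each possible location of the cheque in turn.
If it is in envelope 1 (prior 1/3): envelope 3 is available, opened with probability 4/9; weight (1/3)·(4/9) = 4/27.
If it is in envelope 2 (prior 1/3): only envelope 3 is available, probability 1; weight (1/3)·1 = 1/3.
If it is in envelope 3 (prior 1/3): the presenter opened envelope 3, so this case is ruled out; weight (1/3)·0 = 0.
The weights sum to 13/27.
So P(the cheque in envelope 2 | the presenter opened envelope 3) = (1/3) / (13/27) = 9/13.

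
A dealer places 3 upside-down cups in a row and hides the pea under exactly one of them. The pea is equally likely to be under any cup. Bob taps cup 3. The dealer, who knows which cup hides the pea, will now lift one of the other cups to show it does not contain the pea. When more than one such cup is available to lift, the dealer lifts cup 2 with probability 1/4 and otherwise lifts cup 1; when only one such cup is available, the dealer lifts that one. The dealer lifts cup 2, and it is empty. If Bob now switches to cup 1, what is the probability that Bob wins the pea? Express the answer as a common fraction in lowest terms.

Consider each possible location of the pea in turn.
If it is under cup 1 (prior 1/3): only cup 2 is available, probability 1; weight (1/3)·1 = 1/3.
If it is under cup 2 (prior 1/3): the dealer opened cup 2, so this case is ruled out; weight (1/3)·0 = 0.
If it is under cup 3 (prior 1/3): cup 2 is available, opened with probability 1/4; weight (1/3)·(1/4) = 1/12.
The weights sum to 5/12.
So P(the pea under cup 1 | the dealer opened cup 2) = (1/3) / (5/12) = 4/5.

4/5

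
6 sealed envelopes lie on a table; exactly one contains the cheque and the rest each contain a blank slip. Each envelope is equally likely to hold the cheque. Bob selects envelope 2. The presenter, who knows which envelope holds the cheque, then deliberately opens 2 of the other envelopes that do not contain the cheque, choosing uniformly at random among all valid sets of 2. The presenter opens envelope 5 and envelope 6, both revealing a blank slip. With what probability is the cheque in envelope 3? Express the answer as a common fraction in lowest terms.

Condition on the true location of the cheque.
If it is in any of envelopes 1, 3, and 4 (prior 1/6 each): the presenter has 6 equally likely choices, so probability 1/6; weight (1/6)·(1/6) = 1/36 each.
If it is in envelope 2 (prior 1/6): the presenter has 10 equally likely choices, so probability 1/10; weight (1/6)·(1/10) = 1/60.
If it is in either of envelopes 5 and 6 (prior 1/6 each): that envelope was opened and seen not to hold the prize — ruled out; weight (1/6)·0 = 0 each.
The weights sum to 1/10.
So P(the cheque in envelope 3 | the presenter opened envelope 5 and envelope 6) = (1/36) / (1/10) = 5/18.

5/18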